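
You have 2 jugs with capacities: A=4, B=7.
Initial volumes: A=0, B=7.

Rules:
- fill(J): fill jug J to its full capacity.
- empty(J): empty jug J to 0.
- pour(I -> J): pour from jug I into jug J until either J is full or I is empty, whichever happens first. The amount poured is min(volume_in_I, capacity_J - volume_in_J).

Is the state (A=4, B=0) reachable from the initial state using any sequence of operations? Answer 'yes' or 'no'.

Answer: yes

Derivation:
BFS from (A=0, B=7):
  1. fill(A) -> (A=4 B=7)
  2. empty(B) -> (A=4 B=0)
Target reached → yes.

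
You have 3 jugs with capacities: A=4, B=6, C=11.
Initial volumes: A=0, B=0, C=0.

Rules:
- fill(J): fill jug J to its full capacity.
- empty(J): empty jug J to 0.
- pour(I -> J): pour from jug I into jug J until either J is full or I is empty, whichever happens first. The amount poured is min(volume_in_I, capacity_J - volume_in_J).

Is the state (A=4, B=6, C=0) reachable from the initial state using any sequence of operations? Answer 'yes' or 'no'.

BFS from (A=0, B=0, C=0):
  1. fill(A) -> (A=4 B=0 C=0)
  2. fill(B) -> (A=4 B=6 C=0)
Target reached → yes.

Answer: yes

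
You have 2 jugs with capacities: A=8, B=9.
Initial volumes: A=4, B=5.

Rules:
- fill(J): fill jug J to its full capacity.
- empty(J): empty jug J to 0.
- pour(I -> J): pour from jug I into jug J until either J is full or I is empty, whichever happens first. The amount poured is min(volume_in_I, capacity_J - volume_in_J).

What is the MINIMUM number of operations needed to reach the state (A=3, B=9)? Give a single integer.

Answer: 4

Derivation:
BFS from (A=4, B=5). One shortest path:
  1. empty(B) -> (A=4 B=0)
  2. pour(A -> B) -> (A=0 B=4)
  3. fill(A) -> (A=8 B=4)
  4. pour(A -> B) -> (A=3 B=9)
Reached target in 4 moves.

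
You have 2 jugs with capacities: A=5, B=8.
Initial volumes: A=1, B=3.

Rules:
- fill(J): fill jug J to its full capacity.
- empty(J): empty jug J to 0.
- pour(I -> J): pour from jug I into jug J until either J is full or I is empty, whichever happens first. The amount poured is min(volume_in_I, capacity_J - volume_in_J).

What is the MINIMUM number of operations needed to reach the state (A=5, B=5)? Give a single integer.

Answer: 4

Derivation:
BFS from (A=1, B=3). One shortest path:
  1. fill(A) -> (A=5 B=3)
  2. empty(B) -> (A=5 B=0)
  3. pour(A -> B) -> (A=0 B=5)
  4. fill(A) -> (A=5 B=5)
Reached target in 4 moves.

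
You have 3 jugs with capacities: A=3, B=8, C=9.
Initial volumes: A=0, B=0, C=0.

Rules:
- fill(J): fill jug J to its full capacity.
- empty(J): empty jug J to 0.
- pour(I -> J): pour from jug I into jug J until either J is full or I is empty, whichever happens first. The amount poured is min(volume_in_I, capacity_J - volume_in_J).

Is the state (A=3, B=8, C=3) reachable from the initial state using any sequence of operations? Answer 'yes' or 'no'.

Answer: yes

Derivation:
BFS from (A=0, B=0, C=0):
  1. fill(A) -> (A=3 B=0 C=0)
  2. fill(B) -> (A=3 B=8 C=0)
  3. pour(A -> C) -> (A=0 B=8 C=3)
  4. fill(A) -> (A=3 B=8 C=3)
Target reached → yes.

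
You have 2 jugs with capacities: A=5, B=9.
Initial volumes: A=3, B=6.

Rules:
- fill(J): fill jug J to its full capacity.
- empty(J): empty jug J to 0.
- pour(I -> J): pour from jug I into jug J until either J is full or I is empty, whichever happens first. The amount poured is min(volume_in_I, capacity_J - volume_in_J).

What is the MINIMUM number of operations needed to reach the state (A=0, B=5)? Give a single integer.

BFS from (A=3, B=6). One shortest path:
  1. fill(A) -> (A=5 B=6)
  2. empty(B) -> (A=5 B=0)
  3. pour(A -> B) -> (A=0 B=5)
Reached target in 3 moves.

Answer: 3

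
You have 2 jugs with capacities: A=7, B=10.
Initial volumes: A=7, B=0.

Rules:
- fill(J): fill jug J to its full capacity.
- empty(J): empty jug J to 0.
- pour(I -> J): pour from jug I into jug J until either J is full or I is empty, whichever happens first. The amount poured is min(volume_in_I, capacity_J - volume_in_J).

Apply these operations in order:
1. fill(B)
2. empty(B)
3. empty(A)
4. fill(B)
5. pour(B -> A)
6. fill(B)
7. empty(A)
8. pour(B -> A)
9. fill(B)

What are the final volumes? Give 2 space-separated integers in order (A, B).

Answer: 7 10

Derivation:
Step 1: fill(B) -> (A=7 B=10)
Step 2: empty(B) -> (A=7 B=0)
Step 3: empty(A) -> (A=0 B=0)
Step 4: fill(B) -> (A=0 B=10)
Step 5: pour(B -> A) -> (A=7 B=3)
Step 6: fill(B) -> (A=7 B=10)
Step 7: empty(A) -> (A=0 B=10)
Step 8: pour(B -> A) -> (A=7 B=3)
Step 9: fill(B) -> (A=7 B=10)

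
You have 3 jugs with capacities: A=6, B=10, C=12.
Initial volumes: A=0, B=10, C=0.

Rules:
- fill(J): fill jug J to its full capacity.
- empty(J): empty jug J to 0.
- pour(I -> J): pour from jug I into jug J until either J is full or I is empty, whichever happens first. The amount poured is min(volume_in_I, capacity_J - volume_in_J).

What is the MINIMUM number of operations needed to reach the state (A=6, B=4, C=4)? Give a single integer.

BFS from (A=0, B=10, C=0). One shortest path:
  1. pour(B -> A) -> (A=6 B=4 C=0)
  2. empty(A) -> (A=0 B=4 C=0)
  3. pour(B -> C) -> (A=0 B=0 C=4)
  4. fill(B) -> (A=0 B=10 C=4)
  5. pour(B -> A) -> (A=6 B=4 C=4)
Reached target in 5 moves.

Answer: 5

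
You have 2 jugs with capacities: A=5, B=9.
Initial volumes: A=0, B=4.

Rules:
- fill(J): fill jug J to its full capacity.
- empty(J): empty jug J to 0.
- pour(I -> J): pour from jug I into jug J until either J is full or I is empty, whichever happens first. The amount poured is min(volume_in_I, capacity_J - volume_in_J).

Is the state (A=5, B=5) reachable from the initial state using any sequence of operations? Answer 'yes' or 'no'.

Answer: yes

Derivation:
BFS from (A=0, B=4):
  1. fill(A) -> (A=5 B=4)
  2. empty(B) -> (A=5 B=0)
  3. pour(A -> B) -> (A=0 B=5)
  4. fill(A) -> (A=5 B=5)
Target reached → yes.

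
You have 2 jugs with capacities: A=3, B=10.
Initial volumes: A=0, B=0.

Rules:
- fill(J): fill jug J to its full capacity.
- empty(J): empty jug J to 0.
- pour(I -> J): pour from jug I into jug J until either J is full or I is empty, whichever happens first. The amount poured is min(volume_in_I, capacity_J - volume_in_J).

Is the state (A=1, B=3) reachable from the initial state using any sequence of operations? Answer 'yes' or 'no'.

BFS explored all 26 reachable states.
Reachable set includes: (0,0), (0,1), (0,2), (0,3), (0,4), (0,5), (0,6), (0,7), (0,8), (0,9), (0,10), (1,0) ...
Target (A=1, B=3) not in reachable set → no.

Answer: no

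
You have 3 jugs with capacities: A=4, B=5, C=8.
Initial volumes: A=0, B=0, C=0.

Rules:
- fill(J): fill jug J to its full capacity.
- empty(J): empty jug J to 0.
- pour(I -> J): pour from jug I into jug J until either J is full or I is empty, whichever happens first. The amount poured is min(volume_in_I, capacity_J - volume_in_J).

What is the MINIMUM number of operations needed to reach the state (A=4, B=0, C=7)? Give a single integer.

BFS from (A=0, B=0, C=0). One shortest path:
  1. fill(A) -> (A=4 B=0 C=0)
  2. fill(C) -> (A=4 B=0 C=8)
  3. pour(A -> B) -> (A=0 B=4 C=8)
  4. fill(A) -> (A=4 B=4 C=8)
  5. pour(C -> B) -> (A=4 B=5 C=7)
  6. empty(B) -> (A=4 B=0 C=7)
Reached target in 6 moves.

Answer: 6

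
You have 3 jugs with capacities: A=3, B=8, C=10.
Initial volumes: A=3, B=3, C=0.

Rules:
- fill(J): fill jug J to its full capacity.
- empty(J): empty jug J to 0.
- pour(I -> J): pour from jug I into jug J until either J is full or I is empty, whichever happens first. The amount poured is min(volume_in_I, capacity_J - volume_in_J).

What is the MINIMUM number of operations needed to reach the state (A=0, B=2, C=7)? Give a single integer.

BFS from (A=3, B=3, C=0). One shortest path:
  1. pour(A -> B) -> (A=0 B=6 C=0)
  2. fill(A) -> (A=3 B=6 C=0)
  3. pour(A -> B) -> (A=1 B=8 C=0)
  4. pour(A -> C) -> (A=0 B=8 C=1)
  5. pour(B -> A) -> (A=3 B=5 C=1)
  6. pour(A -> C) -> (A=0 B=5 C=4)
  7. pour(B -> A) -> (A=3 B=2 C=4)
  8. pour(A -> C) -> (A=0 B=2 C=7)
Reached target in 8 moves.

Answer: 8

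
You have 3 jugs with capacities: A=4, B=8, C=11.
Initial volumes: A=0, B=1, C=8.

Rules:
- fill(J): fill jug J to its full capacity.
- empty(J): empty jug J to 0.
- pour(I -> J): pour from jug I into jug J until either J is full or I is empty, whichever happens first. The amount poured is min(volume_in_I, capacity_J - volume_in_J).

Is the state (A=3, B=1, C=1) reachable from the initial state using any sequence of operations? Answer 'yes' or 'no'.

BFS explored all 330 reachable states.
Reachable set includes: (0,0,0), (0,0,1), (0,0,2), (0,0,3), (0,0,4), (0,0,5), (0,0,6), (0,0,7), (0,0,8), (0,0,9), (0,0,10), (0,0,11) ...
Target (A=3, B=1, C=1) not in reachable set → no.

Answer: no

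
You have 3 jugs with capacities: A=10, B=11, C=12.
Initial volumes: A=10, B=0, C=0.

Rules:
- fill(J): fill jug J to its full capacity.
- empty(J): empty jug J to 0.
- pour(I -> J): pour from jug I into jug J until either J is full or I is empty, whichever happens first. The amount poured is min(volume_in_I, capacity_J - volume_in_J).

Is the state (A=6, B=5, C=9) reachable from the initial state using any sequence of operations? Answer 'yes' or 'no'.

Answer: no

Derivation:
BFS explored all 726 reachable states.
Reachable set includes: (0,0,0), (0,0,1), (0,0,2), (0,0,3), (0,0,4), (0,0,5), (0,0,6), (0,0,7), (0,0,8), (0,0,9), (0,0,10), (0,0,11) ...
Target (A=6, B=5, C=9) not in reachable set → no.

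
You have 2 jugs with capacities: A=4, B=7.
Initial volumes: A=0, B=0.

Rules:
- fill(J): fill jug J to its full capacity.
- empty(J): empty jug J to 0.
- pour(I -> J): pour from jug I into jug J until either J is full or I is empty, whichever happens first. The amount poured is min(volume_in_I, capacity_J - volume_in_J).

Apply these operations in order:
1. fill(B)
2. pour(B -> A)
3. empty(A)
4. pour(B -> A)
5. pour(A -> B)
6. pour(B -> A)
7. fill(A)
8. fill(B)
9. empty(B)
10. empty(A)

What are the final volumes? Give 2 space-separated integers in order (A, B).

Answer: 0 0

Derivation:
Step 1: fill(B) -> (A=0 B=7)
Step 2: pour(B -> A) -> (A=4 B=3)
Step 3: empty(A) -> (A=0 B=3)
Step 4: pour(B -> A) -> (A=3 B=0)
Step 5: pour(A -> B) -> (A=0 B=3)
Step 6: pour(B -> A) -> (A=3 B=0)
Step 7: fill(A) -> (A=4 B=0)
Step 8: fill(B) -> (A=4 B=7)
Step 9: empty(B) -> (A=4 B=0)
Step 10: empty(A) -> (A=0 B=0)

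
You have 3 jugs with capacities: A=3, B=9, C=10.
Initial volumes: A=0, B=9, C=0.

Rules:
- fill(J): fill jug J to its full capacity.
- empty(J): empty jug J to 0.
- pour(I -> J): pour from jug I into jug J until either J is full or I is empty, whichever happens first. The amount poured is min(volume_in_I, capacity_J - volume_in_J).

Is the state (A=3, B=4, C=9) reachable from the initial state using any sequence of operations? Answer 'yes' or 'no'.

Answer: yes

Derivation:
BFS from (A=0, B=9, C=0):
  1. empty(B) -> (A=0 B=0 C=0)
  2. fill(C) -> (A=0 B=0 C=10)
  3. pour(C -> B) -> (A=0 B=9 C=1)
  4. pour(C -> A) -> (A=1 B=9 C=0)
  5. pour(B -> C) -> (A=1 B=0 C=9)
  6. fill(B) -> (A=1 B=9 C=9)
  7. pour(B -> A) -> (A=3 B=7 C=9)
  8. empty(A) -> (A=0 B=7 C=9)
  9. pour(B -> A) -> (A=3 B=4 C=9)
Target reached → yes.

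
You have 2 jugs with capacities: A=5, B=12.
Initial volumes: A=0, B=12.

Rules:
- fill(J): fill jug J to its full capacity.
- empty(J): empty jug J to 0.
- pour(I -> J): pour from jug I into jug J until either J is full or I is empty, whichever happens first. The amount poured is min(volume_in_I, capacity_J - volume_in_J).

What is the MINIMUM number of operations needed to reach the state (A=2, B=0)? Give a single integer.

BFS from (A=0, B=12). One shortest path:
  1. pour(B -> A) -> (A=5 B=7)
  2. empty(A) -> (A=0 B=7)
  3. pour(B -> A) -> (A=5 B=2)
  4. empty(A) -> (A=0 B=2)
  5. pour(B -> A) -> (A=2 B=0)
Reached target in 5 moves.

Answer: 5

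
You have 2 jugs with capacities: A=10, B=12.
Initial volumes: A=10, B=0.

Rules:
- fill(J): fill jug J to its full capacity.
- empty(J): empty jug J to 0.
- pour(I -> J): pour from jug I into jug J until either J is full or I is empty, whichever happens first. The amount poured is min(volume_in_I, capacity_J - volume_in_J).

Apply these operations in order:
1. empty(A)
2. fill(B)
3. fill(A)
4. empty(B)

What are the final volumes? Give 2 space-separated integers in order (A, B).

Step 1: empty(A) -> (A=0 B=0)
Step 2: fill(B) -> (A=0 B=12)
Step 3: fill(A) -> (A=10 B=12)
Step 4: empty(B) -> (A=10 B=0)

Answer: 10 0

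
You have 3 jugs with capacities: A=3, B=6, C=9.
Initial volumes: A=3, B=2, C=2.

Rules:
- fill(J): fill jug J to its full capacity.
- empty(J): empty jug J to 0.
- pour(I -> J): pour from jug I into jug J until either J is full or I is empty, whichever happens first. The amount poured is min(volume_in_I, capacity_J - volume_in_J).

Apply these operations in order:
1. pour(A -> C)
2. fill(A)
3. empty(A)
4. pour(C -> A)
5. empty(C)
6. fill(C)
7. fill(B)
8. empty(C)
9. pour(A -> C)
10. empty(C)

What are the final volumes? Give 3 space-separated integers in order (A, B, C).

Step 1: pour(A -> C) -> (A=0 B=2 C=5)
Step 2: fill(A) -> (A=3 B=2 C=5)
Step 3: empty(A) -> (A=0 B=2 C=5)
Step 4: pour(C -> A) -> (A=3 B=2 C=2)
Step 5: empty(C) -> (A=3 B=2 C=0)
Step 6: fill(C) -> (A=3 B=2 C=9)
Step 7: fill(B) -> (A=3 B=6 C=9)
Step 8: empty(C) -> (A=3 B=6 C=0)
Step 9: pour(A -> C) -> (A=0 B=6 C=3)
Step 10: empty(C) -> (A=0 B=6 C=0)

Answer: 0 6 0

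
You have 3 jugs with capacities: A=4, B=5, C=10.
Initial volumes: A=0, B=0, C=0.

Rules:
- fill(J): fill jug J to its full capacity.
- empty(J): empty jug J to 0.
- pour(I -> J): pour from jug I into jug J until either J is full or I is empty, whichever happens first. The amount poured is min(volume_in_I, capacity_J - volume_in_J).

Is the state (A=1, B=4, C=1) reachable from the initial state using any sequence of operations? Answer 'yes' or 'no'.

Answer: no

Derivation:
BFS explored all 222 reachable states.
Reachable set includes: (0,0,0), (0,0,1), (0,0,2), (0,0,3), (0,0,4), (0,0,5), (0,0,6), (0,0,7), (0,0,8), (0,0,9), (0,0,10), (0,1,0) ...
Target (A=1, B=4, C=1) not in reachable set → no.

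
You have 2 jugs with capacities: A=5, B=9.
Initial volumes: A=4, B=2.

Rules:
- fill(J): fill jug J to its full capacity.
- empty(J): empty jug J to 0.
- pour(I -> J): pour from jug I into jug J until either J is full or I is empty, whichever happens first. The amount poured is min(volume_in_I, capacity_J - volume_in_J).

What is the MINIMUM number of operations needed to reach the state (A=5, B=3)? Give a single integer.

BFS from (A=4, B=2). One shortest path:
  1. fill(B) -> (A=4 B=9)
  2. pour(B -> A) -> (A=5 B=8)
  3. empty(A) -> (A=0 B=8)
  4. pour(B -> A) -> (A=5 B=3)
Reached target in 4 moves.

Answer: 4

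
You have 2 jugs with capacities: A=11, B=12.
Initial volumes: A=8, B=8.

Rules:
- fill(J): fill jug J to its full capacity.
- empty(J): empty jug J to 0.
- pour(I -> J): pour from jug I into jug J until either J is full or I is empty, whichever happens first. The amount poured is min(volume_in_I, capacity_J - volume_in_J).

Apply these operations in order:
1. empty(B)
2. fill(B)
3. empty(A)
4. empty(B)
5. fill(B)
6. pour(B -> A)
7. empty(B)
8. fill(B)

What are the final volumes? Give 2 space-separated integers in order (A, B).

Answer: 11 12

Derivation:
Step 1: empty(B) -> (A=8 B=0)
Step 2: fill(B) -> (A=8 B=12)
Step 3: empty(A) -> (A=0 B=12)
Step 4: empty(B) -> (A=0 B=0)
Step 5: fill(B) -> (A=0 B=12)
Step 6: pour(B -> A) -> (A=11 B=1)
Step 7: empty(B) -> (A=11 B=0)
Step 8: fill(B) -> (A=11 B=12)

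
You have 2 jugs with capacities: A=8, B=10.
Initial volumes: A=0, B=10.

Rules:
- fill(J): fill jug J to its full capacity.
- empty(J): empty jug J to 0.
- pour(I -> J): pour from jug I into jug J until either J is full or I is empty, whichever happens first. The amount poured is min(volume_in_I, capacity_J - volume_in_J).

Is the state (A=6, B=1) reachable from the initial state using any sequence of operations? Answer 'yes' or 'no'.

Answer: no

Derivation:
BFS explored all 18 reachable states.
Reachable set includes: (0,0), (0,2), (0,4), (0,6), (0,8), (0,10), (2,0), (2,10), (4,0), (4,10), (6,0), (6,10) ...
Target (A=6, B=1) not in reachable set → no.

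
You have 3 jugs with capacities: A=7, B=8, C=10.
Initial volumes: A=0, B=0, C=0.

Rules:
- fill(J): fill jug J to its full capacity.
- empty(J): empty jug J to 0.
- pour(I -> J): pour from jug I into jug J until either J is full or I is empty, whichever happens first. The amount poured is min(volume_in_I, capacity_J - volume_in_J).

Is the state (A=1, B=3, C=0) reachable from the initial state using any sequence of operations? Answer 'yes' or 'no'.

Answer: yes

Derivation:
BFS from (A=0, B=0, C=0):
  1. fill(B) -> (A=0 B=8 C=0)
  2. fill(C) -> (A=0 B=8 C=10)
  3. pour(B -> A) -> (A=7 B=1 C=10)
  4. empty(A) -> (A=0 B=1 C=10)
  5. pour(C -> A) -> (A=7 B=1 C=3)
  6. empty(A) -> (A=0 B=1 C=3)
  7. pour(B -> A) -> (A=1 B=0 C=3)
  8. pour(C -> B) -> (A=1 B=3 C=0)
Target reached → yes.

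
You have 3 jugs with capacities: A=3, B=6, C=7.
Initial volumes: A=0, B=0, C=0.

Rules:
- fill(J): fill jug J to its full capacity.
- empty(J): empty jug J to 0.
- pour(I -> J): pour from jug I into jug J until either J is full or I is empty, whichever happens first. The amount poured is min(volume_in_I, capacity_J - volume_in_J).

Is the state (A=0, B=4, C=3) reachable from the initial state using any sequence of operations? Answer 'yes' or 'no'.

BFS from (A=0, B=0, C=0):
  1. fill(C) -> (A=0 B=0 C=7)
  2. pour(C -> A) -> (A=3 B=0 C=4)
  3. pour(C -> B) -> (A=3 B=4 C=0)
  4. pour(A -> C) -> (A=0 B=4 C=3)
Target reached → yes.

Answer: yes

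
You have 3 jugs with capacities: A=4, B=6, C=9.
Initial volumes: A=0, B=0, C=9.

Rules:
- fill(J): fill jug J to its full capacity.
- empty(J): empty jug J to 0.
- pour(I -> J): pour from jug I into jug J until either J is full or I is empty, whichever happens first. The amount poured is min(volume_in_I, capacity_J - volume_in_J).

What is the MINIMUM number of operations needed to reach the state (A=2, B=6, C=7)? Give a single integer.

Answer: 5

Derivation:
BFS from (A=0, B=0, C=9). One shortest path:
  1. pour(C -> B) -> (A=0 B=6 C=3)
  2. pour(B -> A) -> (A=4 B=2 C=3)
  3. pour(A -> C) -> (A=0 B=2 C=7)
  4. pour(B -> A) -> (A=2 B=0 C=7)
  5. fill(B) -> (A=2 B=6 C=7)
Reached target in 5 moves.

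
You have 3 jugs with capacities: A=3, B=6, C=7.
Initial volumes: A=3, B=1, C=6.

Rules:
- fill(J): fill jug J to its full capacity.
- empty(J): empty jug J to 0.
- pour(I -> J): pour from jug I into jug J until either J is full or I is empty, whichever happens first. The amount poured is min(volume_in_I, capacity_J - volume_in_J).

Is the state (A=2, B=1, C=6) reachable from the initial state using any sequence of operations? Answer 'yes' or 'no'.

BFS explored all 164 reachable states.
Reachable set includes: (0,0,0), (0,0,1), (0,0,2), (0,0,3), (0,0,4), (0,0,5), (0,0,6), (0,0,7), (0,1,0), (0,1,1), (0,1,2), (0,1,3) ...
Target (A=2, B=1, C=6) not in reachable set → no.

Answer: no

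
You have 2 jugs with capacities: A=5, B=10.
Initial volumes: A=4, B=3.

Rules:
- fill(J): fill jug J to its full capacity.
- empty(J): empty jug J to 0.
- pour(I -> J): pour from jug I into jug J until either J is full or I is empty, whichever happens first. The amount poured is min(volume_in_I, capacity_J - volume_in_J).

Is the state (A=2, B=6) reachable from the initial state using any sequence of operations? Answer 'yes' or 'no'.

Answer: no

Derivation:
BFS explored all 25 reachable states.
Reachable set includes: (0,0), (0,2), (0,3), (0,4), (0,5), (0,7), (0,8), (0,9), (0,10), (2,0), (2,10), (3,0) ...
Target (A=2, B=6) not in reachable set → no.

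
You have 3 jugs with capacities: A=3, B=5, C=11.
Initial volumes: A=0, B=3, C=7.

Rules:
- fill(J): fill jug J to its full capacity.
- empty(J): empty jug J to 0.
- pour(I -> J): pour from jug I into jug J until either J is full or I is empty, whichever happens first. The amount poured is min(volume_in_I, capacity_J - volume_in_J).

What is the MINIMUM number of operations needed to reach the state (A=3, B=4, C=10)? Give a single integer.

BFS from (A=0, B=3, C=7). One shortest path:
  1. fill(B) -> (A=0 B=5 C=7)
  2. pour(B -> A) -> (A=3 B=2 C=7)
  3. pour(A -> C) -> (A=0 B=2 C=10)
  4. pour(B -> A) -> (A=2 B=0 C=10)
  5. fill(B) -> (A=2 B=5 C=10)
  6. pour(B -> A) -> (A=3 B=4 C=10)
Reached target in 6 moves.

Answer: 6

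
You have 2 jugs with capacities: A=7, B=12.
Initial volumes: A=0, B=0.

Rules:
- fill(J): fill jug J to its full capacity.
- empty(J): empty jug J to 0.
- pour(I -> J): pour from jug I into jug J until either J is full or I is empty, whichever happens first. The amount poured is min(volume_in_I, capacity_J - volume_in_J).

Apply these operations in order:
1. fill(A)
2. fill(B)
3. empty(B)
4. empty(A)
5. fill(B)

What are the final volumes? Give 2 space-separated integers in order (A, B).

Step 1: fill(A) -> (A=7 B=0)
Step 2: fill(B) -> (A=7 B=12)
Step 3: empty(B) -> (A=7 B=0)
Step 4: empty(A) -> (A=0 B=0)
Step 5: fill(B) -> (A=0 B=12)

Answer: 0 12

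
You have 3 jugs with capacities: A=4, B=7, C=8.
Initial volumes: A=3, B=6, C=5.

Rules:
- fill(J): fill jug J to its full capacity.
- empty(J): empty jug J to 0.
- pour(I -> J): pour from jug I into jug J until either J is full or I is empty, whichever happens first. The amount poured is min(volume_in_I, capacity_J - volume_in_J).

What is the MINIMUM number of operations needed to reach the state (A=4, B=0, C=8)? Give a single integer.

Answer: 3

Derivation:
BFS from (A=3, B=6, C=5). One shortest path:
  1. fill(A) -> (A=4 B=6 C=5)
  2. empty(B) -> (A=4 B=0 C=5)
  3. fill(C) -> (A=4 B=0 C=8)
Reached target in 3 moves.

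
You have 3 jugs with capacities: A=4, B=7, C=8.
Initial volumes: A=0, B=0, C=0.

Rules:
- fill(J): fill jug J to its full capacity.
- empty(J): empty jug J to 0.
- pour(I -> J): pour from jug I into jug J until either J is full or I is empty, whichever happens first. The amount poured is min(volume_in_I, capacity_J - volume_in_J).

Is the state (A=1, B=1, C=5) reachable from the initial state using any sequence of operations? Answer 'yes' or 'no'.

Answer: no

Derivation:
BFS explored all 234 reachable states.
Reachable set includes: (0,0,0), (0,0,1), (0,0,2), (0,0,3), (0,0,4), (0,0,5), (0,0,6), (0,0,7), (0,0,8), (0,1,0), (0,1,1), (0,1,2) ...
Target (A=1, B=1, C=5) not in reachable set → no.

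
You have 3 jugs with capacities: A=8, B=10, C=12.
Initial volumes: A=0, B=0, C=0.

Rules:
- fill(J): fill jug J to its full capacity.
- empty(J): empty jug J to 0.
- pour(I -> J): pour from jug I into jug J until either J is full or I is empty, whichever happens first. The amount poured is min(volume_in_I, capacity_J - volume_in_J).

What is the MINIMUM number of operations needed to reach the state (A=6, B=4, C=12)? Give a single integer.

BFS from (A=0, B=0, C=0). One shortest path:
  1. fill(C) -> (A=0 B=0 C=12)
  2. pour(C -> B) -> (A=0 B=10 C=2)
  3. pour(C -> A) -> (A=2 B=10 C=0)
  4. pour(B -> C) -> (A=2 B=0 C=10)
  5. fill(B) -> (A=2 B=10 C=10)
  6. pour(B -> A) -> (A=8 B=4 C=10)
  7. pour(A -> C) -> (A=6 B=4 C=12)
Reached target in 7 moves.

Answer: 7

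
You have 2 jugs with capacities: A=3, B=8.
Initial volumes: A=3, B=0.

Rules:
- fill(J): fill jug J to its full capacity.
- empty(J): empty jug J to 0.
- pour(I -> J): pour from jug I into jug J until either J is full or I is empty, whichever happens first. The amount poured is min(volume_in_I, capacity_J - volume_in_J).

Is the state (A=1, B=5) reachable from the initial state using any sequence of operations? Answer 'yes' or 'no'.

Answer: no

Derivation:
BFS explored all 22 reachable states.
Reachable set includes: (0,0), (0,1), (0,2), (0,3), (0,4), (0,5), (0,6), (0,7), (0,8), (1,0), (1,8), (2,0) ...
Target (A=1, B=5) not in reachable set → no.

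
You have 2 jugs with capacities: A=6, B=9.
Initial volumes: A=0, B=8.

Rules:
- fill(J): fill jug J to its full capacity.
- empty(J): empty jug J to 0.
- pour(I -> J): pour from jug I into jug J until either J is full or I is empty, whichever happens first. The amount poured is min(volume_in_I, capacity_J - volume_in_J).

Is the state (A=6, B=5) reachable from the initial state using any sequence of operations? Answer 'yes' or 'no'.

Answer: yes

Derivation:
BFS from (A=0, B=8):
  1. fill(A) -> (A=6 B=8)
  2. pour(A -> B) -> (A=5 B=9)
  3. empty(B) -> (A=5 B=0)
  4. pour(A -> B) -> (A=0 B=5)
  5. fill(A) -> (A=6 B=5)
Target reached → yes.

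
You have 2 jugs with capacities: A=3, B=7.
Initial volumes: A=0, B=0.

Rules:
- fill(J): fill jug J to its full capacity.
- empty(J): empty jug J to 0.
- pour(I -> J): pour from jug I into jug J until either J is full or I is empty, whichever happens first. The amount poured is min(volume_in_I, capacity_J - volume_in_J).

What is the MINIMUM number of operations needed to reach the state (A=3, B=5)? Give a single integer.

BFS from (A=0, B=0). One shortest path:
  1. fill(B) -> (A=0 B=7)
  2. pour(B -> A) -> (A=3 B=4)
  3. empty(A) -> (A=0 B=4)
  4. pour(B -> A) -> (A=3 B=1)
  5. empty(A) -> (A=0 B=1)
  6. pour(B -> A) -> (A=1 B=0)
  7. fill(B) -> (A=1 B=7)
  8. pour(B -> A) -> (A=3 B=5)
Reached target in 8 moves.

Answer: 8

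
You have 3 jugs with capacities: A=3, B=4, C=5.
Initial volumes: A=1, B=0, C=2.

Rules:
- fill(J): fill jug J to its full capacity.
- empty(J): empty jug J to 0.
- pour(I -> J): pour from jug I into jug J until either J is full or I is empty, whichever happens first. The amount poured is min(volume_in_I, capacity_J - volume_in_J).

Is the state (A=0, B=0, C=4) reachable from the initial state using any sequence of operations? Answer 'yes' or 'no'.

Answer: yes

Derivation:
BFS from (A=1, B=0, C=2):
  1. empty(A) -> (A=0 B=0 C=2)
  2. fill(B) -> (A=0 B=4 C=2)
  3. empty(C) -> (A=0 B=4 C=0)
  4. pour(B -> C) -> (A=0 B=0 C=4)
Target reached → yes.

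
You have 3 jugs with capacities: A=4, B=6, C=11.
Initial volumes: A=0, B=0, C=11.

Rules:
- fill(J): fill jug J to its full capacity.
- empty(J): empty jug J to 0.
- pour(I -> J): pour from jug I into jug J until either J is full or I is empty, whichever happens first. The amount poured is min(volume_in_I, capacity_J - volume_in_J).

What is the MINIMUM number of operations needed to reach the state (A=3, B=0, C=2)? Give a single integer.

Answer: 8

Derivation:
BFS from (A=0, B=0, C=11). One shortest path:
  1. pour(C -> A) -> (A=4 B=0 C=7)
  2. pour(A -> B) -> (A=0 B=4 C=7)
  3. pour(C -> A) -> (A=4 B=4 C=3)
  4. pour(A -> B) -> (A=2 B=6 C=3)
  5. empty(B) -> (A=2 B=0 C=3)
  6. pour(A -> B) -> (A=0 B=2 C=3)
  7. pour(C -> A) -> (A=3 B=2 C=0)
  8. pour(B -> C) -> (A=3 B=0 C=2)
Reached target in 8 moves.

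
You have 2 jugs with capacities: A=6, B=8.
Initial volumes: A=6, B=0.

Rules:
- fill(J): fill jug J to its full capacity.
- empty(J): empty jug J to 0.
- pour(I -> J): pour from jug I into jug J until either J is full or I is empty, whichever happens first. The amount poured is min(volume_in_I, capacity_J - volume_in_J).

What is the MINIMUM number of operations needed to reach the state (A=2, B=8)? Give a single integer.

BFS from (A=6, B=0). One shortest path:
  1. empty(A) -> (A=0 B=0)
  2. fill(B) -> (A=0 B=8)
  3. pour(B -> A) -> (A=6 B=2)
  4. empty(A) -> (A=0 B=2)
  5. pour(B -> A) -> (A=2 B=0)
  6. fill(B) -> (A=2 B=8)
Reached target in 6 moves.

Answer: 6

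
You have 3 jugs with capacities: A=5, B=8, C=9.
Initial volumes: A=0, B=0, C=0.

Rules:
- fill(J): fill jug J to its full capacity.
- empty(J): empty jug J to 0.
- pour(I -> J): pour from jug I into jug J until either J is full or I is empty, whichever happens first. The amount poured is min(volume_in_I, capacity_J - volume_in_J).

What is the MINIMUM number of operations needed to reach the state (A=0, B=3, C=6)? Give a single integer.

Answer: 4

Derivation:
BFS from (A=0, B=0, C=0). One shortest path:
  1. fill(C) -> (A=0 B=0 C=9)
  2. pour(C -> B) -> (A=0 B=8 C=1)
  3. pour(B -> A) -> (A=5 B=3 C=1)
  4. pour(A -> C) -> (A=0 B=3 C=6)
Reached target in 4 moves.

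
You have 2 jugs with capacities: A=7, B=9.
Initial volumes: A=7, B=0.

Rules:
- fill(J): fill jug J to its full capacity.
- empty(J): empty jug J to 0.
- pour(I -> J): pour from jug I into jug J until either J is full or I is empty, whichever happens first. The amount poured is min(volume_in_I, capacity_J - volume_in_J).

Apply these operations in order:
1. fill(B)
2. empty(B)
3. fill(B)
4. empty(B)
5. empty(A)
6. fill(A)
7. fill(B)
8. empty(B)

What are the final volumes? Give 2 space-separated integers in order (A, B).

Answer: 7 0

Derivation:
Step 1: fill(B) -> (A=7 B=9)
Step 2: empty(B) -> (A=7 B=0)
Step 3: fill(B) -> (A=7 B=9)
Step 4: empty(B) -> (A=7 B=0)
Step 5: empty(A) -> (A=0 B=0)
Step 6: fill(A) -> (A=7 B=0)
Step 7: fill(B) -> (A=7 B=9)
Step 8: empty(B) -> (A=7 B=0)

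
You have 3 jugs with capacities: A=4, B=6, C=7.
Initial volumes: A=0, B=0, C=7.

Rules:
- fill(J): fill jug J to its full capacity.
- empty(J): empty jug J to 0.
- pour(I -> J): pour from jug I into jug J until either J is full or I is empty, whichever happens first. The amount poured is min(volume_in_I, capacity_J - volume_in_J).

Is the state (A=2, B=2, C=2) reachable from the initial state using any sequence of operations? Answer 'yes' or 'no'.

BFS explored all 190 reachable states.
Reachable set includes: (0,0,0), (0,0,1), (0,0,2), (0,0,3), (0,0,4), (0,0,5), (0,0,6), (0,0,7), (0,1,0), (0,1,1), (0,1,2), (0,1,3) ...
Target (A=2, B=2, C=2) not in reachable set → no.

Answer: no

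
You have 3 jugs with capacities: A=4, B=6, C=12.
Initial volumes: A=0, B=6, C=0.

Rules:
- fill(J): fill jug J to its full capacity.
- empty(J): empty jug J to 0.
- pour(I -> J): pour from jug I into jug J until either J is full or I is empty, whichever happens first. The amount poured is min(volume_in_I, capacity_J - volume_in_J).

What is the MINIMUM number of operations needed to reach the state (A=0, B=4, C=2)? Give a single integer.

Answer: 3

Derivation:
BFS from (A=0, B=6, C=0). One shortest path:
  1. pour(B -> A) -> (A=4 B=2 C=0)
  2. pour(B -> C) -> (A=4 B=0 C=2)
  3. pour(A -> B) -> (A=0 B=4 C=2)
Reached target in 3 moves.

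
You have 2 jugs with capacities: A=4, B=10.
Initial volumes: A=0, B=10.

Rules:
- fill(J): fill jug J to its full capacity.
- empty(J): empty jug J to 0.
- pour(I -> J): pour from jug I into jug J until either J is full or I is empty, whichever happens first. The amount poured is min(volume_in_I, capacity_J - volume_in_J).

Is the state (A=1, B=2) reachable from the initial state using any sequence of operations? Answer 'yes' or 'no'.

Answer: no

Derivation:
BFS explored all 14 reachable states.
Reachable set includes: (0,0), (0,2), (0,4), (0,6), (0,8), (0,10), (2,0), (2,10), (4,0), (4,2), (4,4), (4,6) ...
Target (A=1, B=2) not in reachable set → no.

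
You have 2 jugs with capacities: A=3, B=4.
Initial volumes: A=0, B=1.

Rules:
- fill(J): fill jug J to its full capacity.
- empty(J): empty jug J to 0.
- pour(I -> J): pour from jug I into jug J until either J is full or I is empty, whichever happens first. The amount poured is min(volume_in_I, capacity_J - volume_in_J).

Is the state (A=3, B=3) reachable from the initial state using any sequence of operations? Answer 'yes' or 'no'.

BFS from (A=0, B=1):
  1. fill(A) -> (A=3 B=1)
  2. empty(B) -> (A=3 B=0)
  3. pour(A -> B) -> (A=0 B=3)
  4. fill(A) -> (A=3 B=3)
Target reached → yes.

Answer: yes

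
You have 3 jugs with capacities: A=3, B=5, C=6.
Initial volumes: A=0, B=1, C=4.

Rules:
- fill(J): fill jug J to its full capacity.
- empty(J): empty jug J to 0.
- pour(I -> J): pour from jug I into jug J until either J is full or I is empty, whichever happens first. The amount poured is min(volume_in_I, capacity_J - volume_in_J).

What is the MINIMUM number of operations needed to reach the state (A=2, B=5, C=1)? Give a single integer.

BFS from (A=0, B=1, C=4). One shortest path:
  1. fill(A) -> (A=3 B=1 C=4)
  2. pour(A -> B) -> (A=0 B=4 C=4)
  3. pour(C -> A) -> (A=3 B=4 C=1)
  4. pour(A -> B) -> (A=2 B=5 C=1)
Reached target in 4 moves.

Answer: 4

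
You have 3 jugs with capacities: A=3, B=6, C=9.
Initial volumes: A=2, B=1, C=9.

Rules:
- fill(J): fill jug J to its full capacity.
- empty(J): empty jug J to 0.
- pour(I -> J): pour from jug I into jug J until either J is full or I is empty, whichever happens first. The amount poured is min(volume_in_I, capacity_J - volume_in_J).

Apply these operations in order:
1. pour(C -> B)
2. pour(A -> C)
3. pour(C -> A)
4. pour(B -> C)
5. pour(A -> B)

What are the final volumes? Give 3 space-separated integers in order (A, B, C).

Answer: 0 3 9

Derivation:
Step 1: pour(C -> B) -> (A=2 B=6 C=4)
Step 2: pour(A -> C) -> (A=0 B=6 C=6)
Step 3: pour(C -> A) -> (A=3 B=6 C=3)
Step 4: pour(B -> C) -> (A=3 B=0 C=9)
Step 5: pour(A -> B) -> (A=0 B=3 C=9)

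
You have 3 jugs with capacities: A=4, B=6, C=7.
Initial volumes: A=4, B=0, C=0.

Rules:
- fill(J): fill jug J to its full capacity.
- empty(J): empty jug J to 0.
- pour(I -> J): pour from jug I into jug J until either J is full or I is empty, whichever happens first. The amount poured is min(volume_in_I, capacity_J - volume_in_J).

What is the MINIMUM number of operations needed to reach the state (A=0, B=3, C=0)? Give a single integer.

Answer: 4

Derivation:
BFS from (A=4, B=0, C=0). One shortest path:
  1. fill(B) -> (A=4 B=6 C=0)
  2. pour(A -> C) -> (A=0 B=6 C=4)
  3. pour(B -> C) -> (A=0 B=3 C=7)
  4. empty(C) -> (A=0 B=3 C=0)
Reached target in 4 moves.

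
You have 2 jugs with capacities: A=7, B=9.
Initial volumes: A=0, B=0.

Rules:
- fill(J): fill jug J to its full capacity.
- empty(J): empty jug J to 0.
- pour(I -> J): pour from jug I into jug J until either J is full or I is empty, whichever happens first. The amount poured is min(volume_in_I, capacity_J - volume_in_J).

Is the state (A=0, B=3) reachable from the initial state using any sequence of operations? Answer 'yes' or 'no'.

Answer: yes

Derivation:
BFS from (A=0, B=0):
  1. fill(A) -> (A=7 B=0)
  2. pour(A -> B) -> (A=0 B=7)
  3. fill(A) -> (A=7 B=7)
  4. pour(A -> B) -> (A=5 B=9)
  5. empty(B) -> (A=5 B=0)
  6. pour(A -> B) -> (A=0 B=5)
  7. fill(A) -> (A=7 B=5)
  8. pour(A -> B) -> (A=3 B=9)
  9. empty(B) -> (A=3 B=0)
  10. pour(A -> B) -> (A=0 B=3)
Target reached → yes.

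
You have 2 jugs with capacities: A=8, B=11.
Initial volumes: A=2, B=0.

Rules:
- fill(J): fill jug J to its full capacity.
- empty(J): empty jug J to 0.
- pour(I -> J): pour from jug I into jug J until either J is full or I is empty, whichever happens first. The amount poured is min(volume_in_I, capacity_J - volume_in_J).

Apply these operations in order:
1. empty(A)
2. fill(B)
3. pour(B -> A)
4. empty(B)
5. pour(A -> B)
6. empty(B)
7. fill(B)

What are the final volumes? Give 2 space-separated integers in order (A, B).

Answer: 0 11

Derivation:
Step 1: empty(A) -> (A=0 B=0)
Step 2: fill(B) -> (A=0 B=11)
Step 3: pour(B -> A) -> (A=8 B=3)
Step 4: empty(B) -> (A=8 B=0)
Step 5: pour(A -> B) -> (A=0 B=8)
Step 6: empty(B) -> (A=0 B=0)
Step 7: fill(B) -> (A=0 B=11)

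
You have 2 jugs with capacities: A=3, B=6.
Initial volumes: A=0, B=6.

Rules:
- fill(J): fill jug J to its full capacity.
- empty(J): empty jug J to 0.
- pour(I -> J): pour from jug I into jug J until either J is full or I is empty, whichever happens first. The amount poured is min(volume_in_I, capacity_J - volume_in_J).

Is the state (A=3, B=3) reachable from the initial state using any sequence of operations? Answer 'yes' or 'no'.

BFS from (A=0, B=6):
  1. pour(B -> A) -> (A=3 B=3)
Target reached → yes.

Answer: yes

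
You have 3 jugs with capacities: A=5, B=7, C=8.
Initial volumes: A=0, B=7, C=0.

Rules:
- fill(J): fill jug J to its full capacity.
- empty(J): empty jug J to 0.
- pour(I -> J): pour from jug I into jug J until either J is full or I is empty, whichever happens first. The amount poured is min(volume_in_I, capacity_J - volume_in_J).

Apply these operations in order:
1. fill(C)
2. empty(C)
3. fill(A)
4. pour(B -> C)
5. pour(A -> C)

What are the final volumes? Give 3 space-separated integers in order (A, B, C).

Step 1: fill(C) -> (A=0 B=7 C=8)
Step 2: empty(C) -> (A=0 B=7 C=0)
Step 3: fill(A) -> (A=5 B=7 C=0)
Step 4: pour(B -> C) -> (A=5 B=0 C=7)
Step 5: pour(A -> C) -> (A=4 B=0 C=8)

Answer: 4 0 8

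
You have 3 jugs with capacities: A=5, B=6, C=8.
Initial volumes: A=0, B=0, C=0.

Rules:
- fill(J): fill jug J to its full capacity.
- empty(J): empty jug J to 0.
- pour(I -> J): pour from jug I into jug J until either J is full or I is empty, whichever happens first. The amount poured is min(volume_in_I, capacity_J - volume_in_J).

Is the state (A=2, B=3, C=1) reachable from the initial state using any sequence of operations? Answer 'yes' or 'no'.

Answer: no

Derivation:
BFS explored all 238 reachable states.
Reachable set includes: (0,0,0), (0,0,1), (0,0,2), (0,0,3), (0,0,4), (0,0,5), (0,0,6), (0,0,7), (0,0,8), (0,1,0), (0,1,1), (0,1,2) ...
Target (A=2, B=3, C=1) not in reachable set → no.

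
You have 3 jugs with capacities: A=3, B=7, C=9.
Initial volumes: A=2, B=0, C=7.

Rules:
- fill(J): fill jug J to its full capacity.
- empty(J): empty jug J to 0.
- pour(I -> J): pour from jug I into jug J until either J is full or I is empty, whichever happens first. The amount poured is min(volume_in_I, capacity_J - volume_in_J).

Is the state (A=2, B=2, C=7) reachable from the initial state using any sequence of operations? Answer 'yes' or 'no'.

Answer: no

Derivation:
BFS explored all 224 reachable states.
Reachable set includes: (0,0,0), (0,0,1), (0,0,2), (0,0,3), (0,0,4), (0,0,5), (0,0,6), (0,0,7), (0,0,8), (0,0,9), (0,1,0), (0,1,1) ...
Target (A=2, B=2, C=7) not in reachable set → no.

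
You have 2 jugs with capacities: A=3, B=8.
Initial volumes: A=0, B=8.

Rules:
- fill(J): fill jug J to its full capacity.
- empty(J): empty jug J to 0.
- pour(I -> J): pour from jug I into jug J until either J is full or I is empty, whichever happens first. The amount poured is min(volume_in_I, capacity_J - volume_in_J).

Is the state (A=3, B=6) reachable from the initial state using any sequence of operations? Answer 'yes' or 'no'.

Answer: yes

Derivation:
BFS from (A=0, B=8):
  1. fill(A) -> (A=3 B=8)
  2. empty(B) -> (A=3 B=0)
  3. pour(A -> B) -> (A=0 B=3)
  4. fill(A) -> (A=3 B=3)
  5. pour(A -> B) -> (A=0 B=6)
  6. fill(A) -> (A=3 B=6)
Target reached → yes.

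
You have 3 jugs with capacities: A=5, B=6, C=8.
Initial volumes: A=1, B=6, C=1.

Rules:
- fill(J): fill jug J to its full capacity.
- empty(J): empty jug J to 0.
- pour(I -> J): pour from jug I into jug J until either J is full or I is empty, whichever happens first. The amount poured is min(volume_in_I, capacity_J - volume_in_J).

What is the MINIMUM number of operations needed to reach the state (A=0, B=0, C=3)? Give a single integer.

BFS from (A=1, B=6, C=1). One shortest path:
  1. pour(B -> A) -> (A=5 B=2 C=1)
  2. empty(A) -> (A=0 B=2 C=1)
  3. pour(B -> C) -> (A=0 B=0 C=3)
Reached target in 3 moves.

Answer: 3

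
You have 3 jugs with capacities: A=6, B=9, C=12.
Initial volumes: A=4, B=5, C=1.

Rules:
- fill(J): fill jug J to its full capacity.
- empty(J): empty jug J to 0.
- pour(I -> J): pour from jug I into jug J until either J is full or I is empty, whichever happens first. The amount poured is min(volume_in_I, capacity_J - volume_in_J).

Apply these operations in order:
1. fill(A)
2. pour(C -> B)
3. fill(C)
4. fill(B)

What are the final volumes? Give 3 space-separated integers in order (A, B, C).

Step 1: fill(A) -> (A=6 B=5 C=1)
Step 2: pour(C -> B) -> (A=6 B=6 C=0)
Step 3: fill(C) -> (A=6 B=6 C=12)
Step 4: fill(B) -> (A=6 B=9 C=12)

Answer: 6 9 12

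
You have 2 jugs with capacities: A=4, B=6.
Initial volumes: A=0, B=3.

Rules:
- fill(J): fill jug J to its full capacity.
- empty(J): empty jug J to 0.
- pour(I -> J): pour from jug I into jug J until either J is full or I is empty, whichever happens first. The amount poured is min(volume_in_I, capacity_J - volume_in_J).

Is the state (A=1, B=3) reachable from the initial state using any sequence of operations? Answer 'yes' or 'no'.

Answer: no

Derivation:
BFS explored all 20 reachable states.
Reachable set includes: (0,0), (0,1), (0,2), (0,3), (0,4), (0,5), (0,6), (1,0), (1,6), (2,0), (2,6), (3,0) ...
Target (A=1, B=3) not in reachable set → no.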